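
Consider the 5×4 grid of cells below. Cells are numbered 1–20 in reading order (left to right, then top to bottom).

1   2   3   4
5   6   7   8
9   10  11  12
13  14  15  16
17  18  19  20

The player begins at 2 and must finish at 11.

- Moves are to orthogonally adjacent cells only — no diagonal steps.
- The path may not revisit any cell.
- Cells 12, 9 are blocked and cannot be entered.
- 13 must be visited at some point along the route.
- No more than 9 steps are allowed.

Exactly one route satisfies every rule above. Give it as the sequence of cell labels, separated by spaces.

2 6 10 14 13 17 18 19 15 11

The budget equals the shortest possible length, so every move has to be on a shortest route through the required cells.
Route from 2: down 3 to 14, left 1 to 13, down 1 to 17, right 2 to 19, up 2 to 11 — 9 moves in all.
Check: all required cells visited; 9 ≤ 9 moves.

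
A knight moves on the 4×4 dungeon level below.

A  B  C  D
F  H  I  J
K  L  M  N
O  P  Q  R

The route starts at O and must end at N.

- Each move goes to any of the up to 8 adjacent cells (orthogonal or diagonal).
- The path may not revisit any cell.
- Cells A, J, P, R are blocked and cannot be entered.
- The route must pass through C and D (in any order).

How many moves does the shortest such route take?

Any route passes through C and D in some order between O and N. Summing Chebyshev distances along each leg and taking the cheapest ordering (O → C → D → N) gives a lower bound of 3 + 1 + 2 = 6 moves.
A route of 6 moves achieves this: O → K → H → C → D → I → N.
Since 6 matches the lower bound, it is optimal.

6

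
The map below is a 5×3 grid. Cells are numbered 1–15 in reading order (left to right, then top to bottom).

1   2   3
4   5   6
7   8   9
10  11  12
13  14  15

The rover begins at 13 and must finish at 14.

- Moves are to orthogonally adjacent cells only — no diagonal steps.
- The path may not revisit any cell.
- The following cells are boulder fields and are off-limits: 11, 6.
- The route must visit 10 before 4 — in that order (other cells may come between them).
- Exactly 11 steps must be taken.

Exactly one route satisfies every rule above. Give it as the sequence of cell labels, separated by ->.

13 -> 10 -> 7 -> 4 -> 1 -> 2 -> 5 -> 8 -> 9 -> 12 -> 15 -> 14

The waypoints must appear in the order 10, 4, with no cell reused.
Route from 13: up 4 to 1, right 1 to 2, down 2 to 8, right 1 to 9, down 2 to 15, left 1 to 14 — 11 moves in all.
Check: order respected (10 at step 1, 4 at step 3); 11 moves as required.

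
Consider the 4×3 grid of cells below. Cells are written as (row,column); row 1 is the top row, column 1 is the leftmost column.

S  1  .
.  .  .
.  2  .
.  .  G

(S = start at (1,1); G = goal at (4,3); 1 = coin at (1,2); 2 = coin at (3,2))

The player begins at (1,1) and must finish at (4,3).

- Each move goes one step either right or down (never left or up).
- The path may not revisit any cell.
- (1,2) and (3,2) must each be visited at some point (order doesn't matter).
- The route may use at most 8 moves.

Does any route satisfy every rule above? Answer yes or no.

yes

One route that works: (1,1) → (1,2) → (2,2) → (3,2) → (4,2) → (4,3).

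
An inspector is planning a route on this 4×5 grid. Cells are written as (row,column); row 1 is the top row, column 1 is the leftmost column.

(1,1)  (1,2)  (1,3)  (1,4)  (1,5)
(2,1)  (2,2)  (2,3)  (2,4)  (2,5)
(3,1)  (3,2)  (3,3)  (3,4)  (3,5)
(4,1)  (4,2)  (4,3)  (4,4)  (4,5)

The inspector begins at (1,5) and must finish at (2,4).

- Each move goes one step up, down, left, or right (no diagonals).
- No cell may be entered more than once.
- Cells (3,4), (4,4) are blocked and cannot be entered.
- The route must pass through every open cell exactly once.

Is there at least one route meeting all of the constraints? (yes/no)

Cell (4,5) has only one open neighbour but is neither the start nor the goal, so a Hamiltonian route would have to both enter and leave it through the same neighbour — impossible without revisiting.

no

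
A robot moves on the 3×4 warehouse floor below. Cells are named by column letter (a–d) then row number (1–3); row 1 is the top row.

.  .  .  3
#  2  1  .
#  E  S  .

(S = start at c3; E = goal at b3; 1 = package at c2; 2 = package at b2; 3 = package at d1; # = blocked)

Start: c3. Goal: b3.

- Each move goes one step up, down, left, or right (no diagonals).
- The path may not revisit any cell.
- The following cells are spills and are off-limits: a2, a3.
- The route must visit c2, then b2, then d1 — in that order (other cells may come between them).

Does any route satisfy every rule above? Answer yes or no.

no

Ignoring the required order, 2 revisit-free routes from c3 to b3 pass through all of c2, b2, and d1; the waypoint orders that occur are c2 → d1 → b2 (1); d1 → c2 → b2 (1) — never c2 → b2 → d1.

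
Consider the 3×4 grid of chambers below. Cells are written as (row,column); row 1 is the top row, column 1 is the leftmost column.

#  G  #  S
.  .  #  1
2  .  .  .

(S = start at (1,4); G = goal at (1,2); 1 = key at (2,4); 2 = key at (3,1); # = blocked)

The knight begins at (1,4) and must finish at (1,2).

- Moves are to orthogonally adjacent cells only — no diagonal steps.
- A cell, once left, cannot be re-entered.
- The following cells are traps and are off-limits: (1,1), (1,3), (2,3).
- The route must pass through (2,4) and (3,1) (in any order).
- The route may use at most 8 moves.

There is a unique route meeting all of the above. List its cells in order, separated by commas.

Any route must reach (2,4) and (3,1) and still end at (1,2) within 8 moves, so the order of the required stops is forced.
Route from (1,4): down 2 to (3,4), left 3 to (3,1), up 1 to (2,1), right 1 to (2,2), up 1 to (1,2) — 8 moves in all.
Check: all required cells visited; 8 ≤ 8 moves.

(1,4), (2,4), (3,4), (3,3), (3,2), (3,1), (2,1), (2,2), (1,2)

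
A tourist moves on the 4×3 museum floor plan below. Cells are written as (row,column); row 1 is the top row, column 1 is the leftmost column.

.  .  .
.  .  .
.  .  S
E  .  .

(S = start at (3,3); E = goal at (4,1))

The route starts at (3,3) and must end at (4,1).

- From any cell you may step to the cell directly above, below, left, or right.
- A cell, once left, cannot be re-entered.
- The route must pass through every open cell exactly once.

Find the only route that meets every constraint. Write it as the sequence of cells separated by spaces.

(3,3) (4,3) (4,2) (3,2) (2,2) (2,3) (1,3) (1,2) (1,1) (2,1) (3,1) (4,1)

Need to visit all 12 open cells exactly once, starting at (3,3) and ending at (4,1).
Cell (1,3) has only two open neighbours ((2,3) and (1,2)), so the path must pass straight through it: one of those is the cell it's entered from and the other is where it exits.
Route from (3,3): down to (4,3), left to (4,2), 2× up (reaching (2,2)), right to (2,3), up to (1,3), 2× left (reaching (1,1)), 3× down (reaching (4,1)) — 11 moves in all.
Check: all 12 open cells covered.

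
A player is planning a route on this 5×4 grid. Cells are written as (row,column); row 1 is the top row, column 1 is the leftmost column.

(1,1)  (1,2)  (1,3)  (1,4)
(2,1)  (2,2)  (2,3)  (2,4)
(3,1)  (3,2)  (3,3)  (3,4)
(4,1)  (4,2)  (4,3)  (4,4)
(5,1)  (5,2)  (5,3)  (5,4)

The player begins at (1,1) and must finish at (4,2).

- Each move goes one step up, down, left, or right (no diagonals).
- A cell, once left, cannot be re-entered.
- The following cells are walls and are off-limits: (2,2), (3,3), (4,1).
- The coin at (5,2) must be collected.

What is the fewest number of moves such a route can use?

10

Any route passes through (5,2) somewhere between (1,1) and (4,2). Summing Manhattan distances along the two legs ((1,1) → (5,2) → (4,2)) gives a lower bound of 5 + 1 = 6 moves.
The shortest route satisfying every rule uses 10 moves: (1,1) → (1,2) → (1,3) → (2,3) → (2,4) → (3,4) → (4,4) → (5,4) → (5,3) → (5,2) → (4,2).
The bound of 6 isn't tight here; checking systematically, no route of length 6 through 9 satisfies every constraint (on a 4-connected grid the length of any start-to-goal walk has the same parity as the Manhattan bound, so only lengths 6, 8, 10, … need checking), so 10 is the minimum.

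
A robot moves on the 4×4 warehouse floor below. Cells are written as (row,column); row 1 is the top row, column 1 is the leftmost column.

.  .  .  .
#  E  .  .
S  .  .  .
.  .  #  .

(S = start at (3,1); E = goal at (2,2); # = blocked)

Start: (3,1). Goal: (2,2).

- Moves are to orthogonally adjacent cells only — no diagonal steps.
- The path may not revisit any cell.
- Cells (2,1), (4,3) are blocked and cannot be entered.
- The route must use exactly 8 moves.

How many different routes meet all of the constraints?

Need simple routes of exactly 8 moves from (3,1) to (2,2) (Manhattan distance 2, so 3 moves are spent on a detour and 3 undoing it).
Enumerating: (3,1) (4,1) (4,2) (3,2) (3,3) (2,3) (1,3) (1,2) (2,2) | (3,1) (4,1) (4,2) (3,2) (3,3) (3,4) (2,4) (2,3) (2,2) | (3,1) (3,2) (3,3) (2,3) (2,4) (1,4) (1,3) (1,2) (2,2) | (3,1) (3,2) (3,3) (3,4) (2,4) (1,4) (1,3) (2,3) (2,2) | (3,1) (3,2) (3,3) (3,4) (2,4) (1,4) (1,3) (1,2) (2,2) | (3,1) (3,2) (3,3) (3,4) (2,4) (2,3) (1,3) (1,2) (2,2).
That gives 6 routes.

6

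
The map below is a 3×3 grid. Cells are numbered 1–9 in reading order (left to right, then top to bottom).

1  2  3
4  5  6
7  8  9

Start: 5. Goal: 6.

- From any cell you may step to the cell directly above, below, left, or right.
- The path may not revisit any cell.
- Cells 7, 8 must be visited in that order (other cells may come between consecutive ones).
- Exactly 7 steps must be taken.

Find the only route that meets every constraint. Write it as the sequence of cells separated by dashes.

The waypoints must appear in the order 7, 8, with no cell reused.
Route from 5: up to 2, left to 1, 2× down (reaching 7), 2× right (reaching 9), up to 6 — 7 moves in all.
Check: order respected (7 at step 4, 8 at step 5); 7 moves as required.

5 - 2 - 1 - 4 - 7 - 8 - 9 - 6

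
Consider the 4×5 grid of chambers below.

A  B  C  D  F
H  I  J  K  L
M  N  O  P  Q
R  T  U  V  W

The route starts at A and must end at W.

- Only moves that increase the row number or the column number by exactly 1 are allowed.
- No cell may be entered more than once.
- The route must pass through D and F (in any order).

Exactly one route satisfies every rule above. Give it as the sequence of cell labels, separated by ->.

Moves only go right or down, so the column and row indices never decrease.
Route from A: 4× right (reaching F), 3× down (reaching W) — 7 moves in all.
Check: all required cells visited.

A -> B -> C -> D -> F -> L -> Q -> W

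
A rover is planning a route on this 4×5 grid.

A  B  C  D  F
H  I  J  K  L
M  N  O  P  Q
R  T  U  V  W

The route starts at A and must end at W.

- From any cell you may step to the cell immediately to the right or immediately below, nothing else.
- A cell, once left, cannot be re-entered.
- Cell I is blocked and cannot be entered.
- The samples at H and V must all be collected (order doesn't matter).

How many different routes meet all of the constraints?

A right/down-only route from A to W makes exactly 3 down-moves and 4 right-moves in some order.
With no other constraints that would be C(7,3) = 35 routes.
A monotone route can only reach the required cells in the order H, V, so split there and multiply the segment counts (each segment already excludes blocked cells): A→H: 1; H→V: 4; V→W: 1; product = 4.
That gives 4 routes.

4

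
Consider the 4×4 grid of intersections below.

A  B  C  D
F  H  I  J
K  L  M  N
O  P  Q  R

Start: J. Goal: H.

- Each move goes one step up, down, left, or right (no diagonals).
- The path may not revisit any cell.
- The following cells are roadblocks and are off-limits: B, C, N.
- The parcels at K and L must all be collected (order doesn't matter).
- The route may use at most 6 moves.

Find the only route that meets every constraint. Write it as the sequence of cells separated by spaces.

J I M L K F H

Any route must reach K and L and still end at H within 6 moves, so the order of the required stops is forced.
Route from J: left to I, down to M, 2× left (reaching K), up to F, right to H — 6 moves in all.
Check: all required cells visited; 6 ≤ 6 moves.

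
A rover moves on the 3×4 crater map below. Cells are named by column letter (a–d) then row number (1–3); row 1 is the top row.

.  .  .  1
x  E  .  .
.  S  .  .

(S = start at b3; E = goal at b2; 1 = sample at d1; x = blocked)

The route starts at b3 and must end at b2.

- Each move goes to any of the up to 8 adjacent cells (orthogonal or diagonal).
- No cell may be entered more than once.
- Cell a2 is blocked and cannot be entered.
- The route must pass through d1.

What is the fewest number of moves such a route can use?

4

Any route passes through d1 somewhere between b3 and b2. Summing Chebyshev distances along the two legs (b3 → d1 → b2) gives a lower bound of 2 + 2 = 4 moves.
A route of 4 moves achieves this: b3 → c2 → d1 → c1 → b2.
Since 4 matches the lower bound, it is optimal.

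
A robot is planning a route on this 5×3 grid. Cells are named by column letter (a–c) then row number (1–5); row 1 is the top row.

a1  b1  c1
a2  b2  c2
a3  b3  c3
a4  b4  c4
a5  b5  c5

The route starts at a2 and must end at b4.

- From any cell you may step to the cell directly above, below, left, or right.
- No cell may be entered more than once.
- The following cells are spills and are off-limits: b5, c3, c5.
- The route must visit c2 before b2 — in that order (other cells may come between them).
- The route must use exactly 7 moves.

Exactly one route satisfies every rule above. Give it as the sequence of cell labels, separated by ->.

The waypoints must appear in the order c2, b2, with no cell reused.
Route from a2: up to a1, 2× right (reaching c1), down to c2, left to b2, 2× down (reaching b4) — 7 moves in all.
Check: order respected (c2 at step 4, b2 at step 5); 7 moves as required.

a2 -> a1 -> b1 -> c1 -> c2 -> b2 -> b3 -> b4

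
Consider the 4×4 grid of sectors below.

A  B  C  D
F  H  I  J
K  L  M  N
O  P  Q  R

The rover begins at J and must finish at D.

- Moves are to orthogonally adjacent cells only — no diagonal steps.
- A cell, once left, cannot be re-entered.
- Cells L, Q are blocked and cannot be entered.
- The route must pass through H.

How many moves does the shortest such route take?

5

Any route passes through H somewhere between J and D. Summing Manhattan distances along the two legs (J → H → D) gives a lower bound of 2 + 3 = 5 moves.
A route of 5 moves achieves this: J → I → H → B → C → D.
Since 5 matches the lower bound, it is optimal.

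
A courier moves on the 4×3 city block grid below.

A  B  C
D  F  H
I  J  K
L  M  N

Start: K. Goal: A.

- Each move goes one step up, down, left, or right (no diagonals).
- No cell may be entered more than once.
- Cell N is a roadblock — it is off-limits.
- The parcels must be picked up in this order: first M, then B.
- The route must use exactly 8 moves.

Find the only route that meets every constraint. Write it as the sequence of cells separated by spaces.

K J M L I D F B A

The waypoints must appear in the order M, B, with no cell reused.
Route from K: left 1 to J, down 1 to M, left 1 to L, up 2 to D, right 1 to F, up 1 to B, left 1 to A — 8 moves in all.
Check: order respected (M at step 2, B at step 7); 8 moves as required.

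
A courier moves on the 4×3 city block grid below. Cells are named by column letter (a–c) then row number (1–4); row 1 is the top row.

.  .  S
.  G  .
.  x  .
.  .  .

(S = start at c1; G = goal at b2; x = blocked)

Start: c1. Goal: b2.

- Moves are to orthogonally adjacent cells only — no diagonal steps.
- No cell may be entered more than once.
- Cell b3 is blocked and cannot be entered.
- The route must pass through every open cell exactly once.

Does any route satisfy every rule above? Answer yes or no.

One route that works: c1 → c2 → c3 → c4 → b4 → a4 → a3 → a2 → a1 → b1 → b2.

yes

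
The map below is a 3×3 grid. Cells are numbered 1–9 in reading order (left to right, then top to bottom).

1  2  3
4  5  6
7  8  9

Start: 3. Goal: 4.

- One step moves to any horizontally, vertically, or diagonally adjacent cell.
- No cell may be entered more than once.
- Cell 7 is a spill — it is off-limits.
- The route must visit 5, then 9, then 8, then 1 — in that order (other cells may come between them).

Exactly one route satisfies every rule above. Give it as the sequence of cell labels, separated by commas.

The waypoints must appear in the order 5, 9, 8, 1, with no cell reused.
Route from 3: down-left to 5, down-right to 9, left to 8, up-right to 6, up-left to 2, left to 1, down to 4 — 7 moves in all.
Check: order respected (5 at step 1, 9 at step 2, 8 at step 3, 1 at step 6).

3, 5, 9, 8, 6, 2, 1, 4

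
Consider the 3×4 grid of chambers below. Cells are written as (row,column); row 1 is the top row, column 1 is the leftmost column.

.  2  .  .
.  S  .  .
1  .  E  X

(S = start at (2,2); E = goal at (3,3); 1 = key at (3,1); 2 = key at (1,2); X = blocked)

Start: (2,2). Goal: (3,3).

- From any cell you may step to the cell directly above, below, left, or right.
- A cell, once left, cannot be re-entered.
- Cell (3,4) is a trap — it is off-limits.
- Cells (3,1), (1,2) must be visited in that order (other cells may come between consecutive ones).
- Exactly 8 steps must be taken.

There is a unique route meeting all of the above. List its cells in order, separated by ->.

The waypoints must appear in the order (3,1), (1,2), with no cell reused.
Route from (2,2): down 1 to (3,2), left 1 to (3,1), up 2 to (1,1), right 2 to (1,3), down 2 to (3,3) — 8 moves in all.
Check: order respected (1 at step 2, 2 at step 5); 8 moves as required.

(2,2) -> (3,2) -> (3,1) -> (2,1) -> (1,1) -> (1,2) -> (1,3) -> (2,3) -> (3,3)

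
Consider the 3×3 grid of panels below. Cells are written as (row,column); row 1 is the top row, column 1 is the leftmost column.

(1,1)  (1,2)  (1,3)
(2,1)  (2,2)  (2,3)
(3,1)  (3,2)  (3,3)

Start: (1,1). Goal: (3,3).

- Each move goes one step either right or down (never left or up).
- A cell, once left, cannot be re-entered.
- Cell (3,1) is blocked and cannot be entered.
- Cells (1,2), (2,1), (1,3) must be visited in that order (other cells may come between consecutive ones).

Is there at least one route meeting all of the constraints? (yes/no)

no

(2,1) lies to the left of (1,2), so going from (1,2) to (2,1) would need a leftward move — but moves only go right/down, so (1,2) cannot be visited before (2,1).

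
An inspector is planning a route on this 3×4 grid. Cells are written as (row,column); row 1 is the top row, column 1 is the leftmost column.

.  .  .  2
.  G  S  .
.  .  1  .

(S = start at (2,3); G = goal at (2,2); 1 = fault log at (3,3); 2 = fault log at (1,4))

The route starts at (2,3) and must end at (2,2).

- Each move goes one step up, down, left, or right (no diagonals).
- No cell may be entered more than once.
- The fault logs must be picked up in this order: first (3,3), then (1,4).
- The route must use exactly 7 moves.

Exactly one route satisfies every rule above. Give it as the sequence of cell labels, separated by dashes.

(2,3) - (3,3) - (3,4) - (2,4) - (1,4) - (1,3) - (1,2) - (2,2)

The waypoints must appear in the order (3,3), (1,4), with no cell reused.
Route from (2,3): down to (3,3), right to (3,4), 2× up (reaching (1,4)), 2× left (reaching (1,2)), down to (2,2) — 7 moves in all.
Check: order respected (1 at step 1, 2 at step 4); 7 moves as required.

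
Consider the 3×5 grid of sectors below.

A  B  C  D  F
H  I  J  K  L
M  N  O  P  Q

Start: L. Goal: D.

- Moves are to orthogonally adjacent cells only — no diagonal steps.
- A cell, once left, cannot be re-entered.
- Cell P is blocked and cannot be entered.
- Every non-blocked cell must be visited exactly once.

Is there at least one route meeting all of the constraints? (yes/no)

no

Cell Q has only one open neighbour but is neither the start nor the goal, so a Hamiltonian route would have to both enter and leave it through the same neighbour — impossible without revisiting.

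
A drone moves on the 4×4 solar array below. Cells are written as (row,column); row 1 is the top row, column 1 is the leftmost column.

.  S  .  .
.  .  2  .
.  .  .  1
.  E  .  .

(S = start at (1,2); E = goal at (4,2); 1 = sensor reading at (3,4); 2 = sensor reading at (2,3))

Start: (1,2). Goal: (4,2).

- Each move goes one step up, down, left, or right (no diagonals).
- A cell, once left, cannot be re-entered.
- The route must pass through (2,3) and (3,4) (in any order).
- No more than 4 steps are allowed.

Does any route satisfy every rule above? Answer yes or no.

Even ignoring the no-revisit rule, getting from (1,2) to (4,2), taking the cheapest ordering (1,2) → (2,3) → (3,4) → (4,2) needs at least 2 + 2 + 3 = 7 moves (Manhattan distance per leg), which exceeds the 4-move limit.

no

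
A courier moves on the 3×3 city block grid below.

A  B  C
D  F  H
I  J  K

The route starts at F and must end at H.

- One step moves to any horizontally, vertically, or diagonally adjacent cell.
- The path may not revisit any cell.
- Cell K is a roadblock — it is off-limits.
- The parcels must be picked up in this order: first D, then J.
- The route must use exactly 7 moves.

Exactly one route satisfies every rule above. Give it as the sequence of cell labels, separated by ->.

F -> C -> B -> A -> D -> I -> J -> H

The waypoints must appear in the order D, J, with no cell reused.
Route from F: up-right 1 to C, left 2 to A, down 2 to I, right 1 to J, up-right 1 to H — 7 moves in all.
Check: order respected (D at step 4, J at step 6); 7 moves as required.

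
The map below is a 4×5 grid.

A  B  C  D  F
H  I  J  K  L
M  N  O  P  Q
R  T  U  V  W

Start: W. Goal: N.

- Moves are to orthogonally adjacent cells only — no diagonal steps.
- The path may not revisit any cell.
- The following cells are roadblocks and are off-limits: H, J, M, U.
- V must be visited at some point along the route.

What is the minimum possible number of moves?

Any route passes through V somewhere between W and N. Summing Manhattan distances along the two legs (W → V → N) gives a lower bound of 1 + 3 = 4 moves.
A route of 4 moves achieves this: W → V → P → O → N.
Since 4 matches the lower bound, it is optimal.

4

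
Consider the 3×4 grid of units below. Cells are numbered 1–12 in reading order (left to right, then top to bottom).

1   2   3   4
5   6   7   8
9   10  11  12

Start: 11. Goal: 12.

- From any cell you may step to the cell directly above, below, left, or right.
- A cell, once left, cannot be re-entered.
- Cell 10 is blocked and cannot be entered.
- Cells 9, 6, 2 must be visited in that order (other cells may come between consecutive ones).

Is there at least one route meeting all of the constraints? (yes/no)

9 must be visited but has only one open neighbour (5), and it is neither the start nor the goal — the route would have to enter and leave through 5, re-entering it.

no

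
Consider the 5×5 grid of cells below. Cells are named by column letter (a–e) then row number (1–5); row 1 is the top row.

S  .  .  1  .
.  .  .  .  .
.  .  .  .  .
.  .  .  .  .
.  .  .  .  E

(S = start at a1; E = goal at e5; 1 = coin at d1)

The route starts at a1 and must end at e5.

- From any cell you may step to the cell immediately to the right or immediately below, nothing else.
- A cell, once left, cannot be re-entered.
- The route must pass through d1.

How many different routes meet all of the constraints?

A right/down-only route from a1 to e5 makes exactly 4 down-moves and 4 right-moves in some order.
With no other constraints that would be C(8,4) = 70 routes.
Split at d1 and multiply the segment counts: a1→d1: 1; d1→e5: 5; product = 5.
That gives 5 routes.

5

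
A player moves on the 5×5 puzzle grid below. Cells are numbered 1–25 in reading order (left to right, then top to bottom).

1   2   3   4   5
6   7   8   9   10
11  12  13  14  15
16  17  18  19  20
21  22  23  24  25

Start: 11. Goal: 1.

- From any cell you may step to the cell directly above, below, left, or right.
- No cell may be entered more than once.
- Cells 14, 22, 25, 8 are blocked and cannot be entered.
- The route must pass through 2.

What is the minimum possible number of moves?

4

Any route passes through 2 somewhere between 11 and 1. Summing Manhattan distances along the two legs (11 → 2 → 1) gives a lower bound of 3 + 1 = 4 moves.
A route of 4 moves achieves this: 11 → 6 → 7 → 2 → 1.
Since 4 matches the lower bound, it is optimal.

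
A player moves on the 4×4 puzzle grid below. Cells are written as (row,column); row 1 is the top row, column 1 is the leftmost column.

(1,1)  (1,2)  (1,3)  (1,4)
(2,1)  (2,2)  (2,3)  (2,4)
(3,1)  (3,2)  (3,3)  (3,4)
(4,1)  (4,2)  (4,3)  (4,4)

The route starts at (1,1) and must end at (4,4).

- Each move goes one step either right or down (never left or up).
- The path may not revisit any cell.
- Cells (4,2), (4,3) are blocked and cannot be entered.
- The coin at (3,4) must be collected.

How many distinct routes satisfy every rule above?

10

A right/down-only route from (1,1) to (4,4) makes exactly 3 down-moves and 3 right-moves in some order.
With no other constraints that would be C(6,3) = 20 routes.
Split at (3,4) and multiply the segment counts (each segment already excludes blocked cells): (1,1)→(3,4): 10; (3,4)→(4,4): 1; product = 10.
That gives 10 routes.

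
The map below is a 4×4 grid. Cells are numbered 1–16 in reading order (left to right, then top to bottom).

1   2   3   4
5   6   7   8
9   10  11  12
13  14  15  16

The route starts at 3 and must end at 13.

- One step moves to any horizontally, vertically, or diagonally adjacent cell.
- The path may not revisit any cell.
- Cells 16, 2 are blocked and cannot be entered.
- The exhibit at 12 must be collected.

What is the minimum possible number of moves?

Any route passes through 12 somewhere between 3 and 13. Summing Chebyshev distances along the two legs (3 → 12 → 13) gives a lower bound of 2 + 3 = 5 moves.
A route of 5 moves achieves this: 3 → 7 → 12 → 11 → 10 → 13.
Since 5 matches the lower bound, it is optimal.

5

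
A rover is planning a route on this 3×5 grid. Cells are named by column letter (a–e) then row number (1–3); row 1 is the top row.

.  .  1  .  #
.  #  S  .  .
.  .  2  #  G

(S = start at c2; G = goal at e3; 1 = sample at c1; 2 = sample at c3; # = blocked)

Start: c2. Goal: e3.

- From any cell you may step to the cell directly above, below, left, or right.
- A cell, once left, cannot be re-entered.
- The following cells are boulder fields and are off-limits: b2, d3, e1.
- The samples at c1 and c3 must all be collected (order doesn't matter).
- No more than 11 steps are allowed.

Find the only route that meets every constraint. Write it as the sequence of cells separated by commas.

c2, c3, b3, a3, a2, a1, b1, c1, d1, d2, e2, e3

The budget equals the shortest possible length, so every move has to be on a shortest route through the required cells.
Route from c2: down 1 to c3, left 2 to a3, up 2 to a1, right 3 to d1, down 1 to d2, right 1 to e2, down 1 to e3 — 11 moves in all.
Check: all required cells visited; 11 ≤ 11 moves.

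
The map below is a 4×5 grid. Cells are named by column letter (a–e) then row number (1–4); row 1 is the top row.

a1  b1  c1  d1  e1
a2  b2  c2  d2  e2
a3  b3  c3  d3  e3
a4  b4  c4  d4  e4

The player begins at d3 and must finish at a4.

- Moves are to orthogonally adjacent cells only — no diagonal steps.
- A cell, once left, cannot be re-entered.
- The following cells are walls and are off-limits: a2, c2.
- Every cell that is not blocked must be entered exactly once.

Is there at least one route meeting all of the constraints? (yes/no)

no

Cell a1 has only one open neighbour but is neither the start nor the goal, so a Hamiltonian route would have to both enter and leave it through the same neighbour — impossible without revisiting.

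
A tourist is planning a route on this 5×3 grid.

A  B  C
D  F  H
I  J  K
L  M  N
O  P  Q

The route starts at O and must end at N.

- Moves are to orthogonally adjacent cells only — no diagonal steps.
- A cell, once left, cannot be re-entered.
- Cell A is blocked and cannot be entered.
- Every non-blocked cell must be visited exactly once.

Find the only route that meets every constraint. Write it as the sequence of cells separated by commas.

O, L, I, D, F, B, C, H, K, J, M, P, Q, N

Need to visit all 14 open cells exactly once, starting at O and ending at N.
Cell C has only two open neighbours (H and B), so the path must pass straight through it: one of those is the cell it's entered from and the other is where it exits.
Route from O: up 3 to D, right 1 to F, up 1 to B, right 1 to C, down 2 to K, left 1 to J, down 2 to P, right 1 to Q, up 1 to N — 13 moves in all.
Check: all 14 open cells covered.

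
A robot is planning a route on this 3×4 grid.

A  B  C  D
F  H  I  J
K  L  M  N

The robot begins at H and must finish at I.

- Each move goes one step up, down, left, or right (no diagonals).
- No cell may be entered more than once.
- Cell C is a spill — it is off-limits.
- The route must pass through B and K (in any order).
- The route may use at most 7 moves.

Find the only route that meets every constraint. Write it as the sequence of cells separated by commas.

The 7-move cap with required stops at B, K leaves no slack for detours.
Route from H: up 1 to B, left 1 to A, down 2 to K, right 2 to M, up 1 to I — 7 moves in all.
Check: all required cells visited; 7 ≤ 7 moves.

H, B, A, F, K, L, M, I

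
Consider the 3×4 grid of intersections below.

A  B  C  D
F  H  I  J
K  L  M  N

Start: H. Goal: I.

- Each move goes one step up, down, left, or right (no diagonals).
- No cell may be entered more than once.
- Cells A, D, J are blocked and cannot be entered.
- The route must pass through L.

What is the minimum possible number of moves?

Any route passes through L somewhere between H and I. Summing Manhattan distances along the two legs (H → L → I) gives a lower bound of 1 + 2 = 3 moves.
A route of 3 moves achieves this: H → L → M → I.
Since 3 matches the lower bound, it is optimal.

3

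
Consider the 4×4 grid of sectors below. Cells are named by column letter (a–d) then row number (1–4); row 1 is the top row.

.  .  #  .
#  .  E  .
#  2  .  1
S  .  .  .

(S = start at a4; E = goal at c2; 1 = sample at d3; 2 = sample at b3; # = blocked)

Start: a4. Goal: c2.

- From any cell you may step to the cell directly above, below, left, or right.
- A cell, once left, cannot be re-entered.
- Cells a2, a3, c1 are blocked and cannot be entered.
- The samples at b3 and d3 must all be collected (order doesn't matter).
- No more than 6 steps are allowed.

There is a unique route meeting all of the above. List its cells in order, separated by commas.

a4, b4, b3, c3, d3, d2, c2

The 6-move cap with required stops at b3, d3 leaves no slack for detours.
Route from a4: right 1 to b4, up 1 to b3, right 2 to d3, up 1 to d2, left 1 to c2 — 6 moves in all.
Check: all required cells visited; 6 ≤ 6 moves.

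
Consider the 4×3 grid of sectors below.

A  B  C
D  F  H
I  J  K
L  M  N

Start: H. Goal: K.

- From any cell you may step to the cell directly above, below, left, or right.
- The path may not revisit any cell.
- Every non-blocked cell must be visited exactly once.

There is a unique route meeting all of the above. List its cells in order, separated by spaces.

H C B A D F J I L M N K

Need to visit all 12 open cells exactly once, starting at H and ending at K.
Cell N has only two open neighbours (K and M), so the path must pass straight through it: one of those is the cell it's entered from and the other is where it exits.
Route from H: up to C, 2× left (reaching A), down to D, right to F, down to J, left to I, down to L, 2× right (reaching N), up to K — 11 moves in all.
Check: all 12 open cells covered.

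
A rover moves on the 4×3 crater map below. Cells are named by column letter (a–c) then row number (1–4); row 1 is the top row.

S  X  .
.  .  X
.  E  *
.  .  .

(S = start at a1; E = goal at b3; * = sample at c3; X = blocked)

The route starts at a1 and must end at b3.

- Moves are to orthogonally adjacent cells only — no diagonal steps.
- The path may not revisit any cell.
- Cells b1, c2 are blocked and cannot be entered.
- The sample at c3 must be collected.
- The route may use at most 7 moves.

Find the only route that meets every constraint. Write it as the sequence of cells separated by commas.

a1, a2, a3, a4, b4, c4, c3, b3

Any route must reach c3 and still end at b3 within 7 moves, so the order of the required stops is forced.
Route from a1: 3× down (reaching a4), 2× right (reaching c4), up to c3, left to b3 — 7 moves in all.
Check: all required cells visited; 7 ≤ 7 moves.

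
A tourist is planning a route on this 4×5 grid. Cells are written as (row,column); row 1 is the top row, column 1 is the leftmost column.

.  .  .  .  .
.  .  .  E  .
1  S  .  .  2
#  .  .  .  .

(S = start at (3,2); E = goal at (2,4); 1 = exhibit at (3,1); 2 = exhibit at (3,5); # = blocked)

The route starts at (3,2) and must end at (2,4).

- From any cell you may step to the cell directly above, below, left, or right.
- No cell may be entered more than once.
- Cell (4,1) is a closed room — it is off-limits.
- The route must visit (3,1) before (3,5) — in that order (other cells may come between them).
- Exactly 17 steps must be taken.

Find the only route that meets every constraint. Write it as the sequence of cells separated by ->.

The waypoints must appear in the order (3,1), (3,5), with no cell reused.
Route from (3,2): left to (3,1), 2× up (reaching (1,1)), right to (1,2), down to (2,2), right to (2,3), up to (1,3), 2× right (reaching (1,5)), 3× down (reaching (4,5)), 2× left (reaching (4,3)), up to (3,3), right to (3,4), up to (2,4) — 17 moves in all.
Check: order respected (1 at step 1, 2 at step 11); 17 moves as required.

(3,2) -> (3,1) -> (2,1) -> (1,1) -> (1,2) -> (2,2) -> (2,3) -> (1,3) -> (1,4) -> (1,5) -> (2,5) -> (3,5) -> (4,5) -> (4,4) -> (4,3) -> (3,3) -> (3,4) -> (2,4)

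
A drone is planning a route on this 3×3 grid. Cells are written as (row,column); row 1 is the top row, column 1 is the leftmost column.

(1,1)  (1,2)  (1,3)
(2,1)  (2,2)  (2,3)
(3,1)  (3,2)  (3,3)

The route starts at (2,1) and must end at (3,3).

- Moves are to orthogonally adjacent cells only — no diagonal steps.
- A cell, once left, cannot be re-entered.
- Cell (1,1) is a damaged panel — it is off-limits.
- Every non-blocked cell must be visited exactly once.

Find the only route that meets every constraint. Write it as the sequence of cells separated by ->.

(2,1) -> (3,1) -> (3,2) -> (2,2) -> (1,2) -> (1,3) -> (2,3) -> (3,3)

Need to visit all 8 open cells exactly once, starting at (2,1) and ending at (3,3).
Cell (1,2) has only two open neighbours ((2,2) and (1,3)), so the path must pass straight through it: one of those is the cell it's entered from and the other is where it exits.
Route from (2,1): down to (3,1), right to (3,2), 2× up (reaching (1,2)), right to (1,3), 2× down (reaching (3,3)) — 7 moves in all.
Check: all 8 open cells covered.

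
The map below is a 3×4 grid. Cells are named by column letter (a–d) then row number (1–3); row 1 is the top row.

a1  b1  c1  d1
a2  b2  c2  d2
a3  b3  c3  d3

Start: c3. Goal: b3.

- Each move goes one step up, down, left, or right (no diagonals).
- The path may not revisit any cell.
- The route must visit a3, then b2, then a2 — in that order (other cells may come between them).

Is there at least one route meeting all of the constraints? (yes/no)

Ignoring the required order, 10 revisit-free routes from c3 to b3 pass through all of a3, b2, and a2; the waypoint orders that occur are b2 → a2 → a3 (10) — never a3 → b2 → a2.

no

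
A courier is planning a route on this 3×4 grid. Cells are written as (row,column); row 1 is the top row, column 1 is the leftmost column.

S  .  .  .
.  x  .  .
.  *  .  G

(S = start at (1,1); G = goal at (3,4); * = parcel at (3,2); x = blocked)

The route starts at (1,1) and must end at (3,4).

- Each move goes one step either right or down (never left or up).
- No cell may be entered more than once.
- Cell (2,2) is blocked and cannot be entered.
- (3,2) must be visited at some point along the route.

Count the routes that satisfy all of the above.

1

A right/down-only route from (1,1) to (3,4) makes exactly 2 down-moves and 3 right-moves in some order.
With no other constraints that would be C(5,2) = 10 routes.
Split at (3,2) and multiply the segment counts (each segment already excludes blocked cells): (1,1)→(3,2): 1; (3,2)→(3,4): 1; product = 1.
That gives 1 route.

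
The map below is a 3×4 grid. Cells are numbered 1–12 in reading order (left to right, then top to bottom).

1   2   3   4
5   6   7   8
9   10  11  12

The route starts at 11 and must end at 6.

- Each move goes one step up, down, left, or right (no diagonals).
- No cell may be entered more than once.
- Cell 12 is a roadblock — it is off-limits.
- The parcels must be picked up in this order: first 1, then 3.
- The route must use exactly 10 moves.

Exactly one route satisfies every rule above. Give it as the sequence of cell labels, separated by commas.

11, 10, 9, 5, 1, 2, 3, 4, 8, 7, 6

The waypoints must appear in the order 1, 3, with no cell reused.
Route from 11: left 2 to 9, up 2 to 1, right 3 to 4, down 1 to 8, left 2 to 6 — 10 moves in all.
Check: order respected (1 at step 4, 3 at step 6); 10 moves as required.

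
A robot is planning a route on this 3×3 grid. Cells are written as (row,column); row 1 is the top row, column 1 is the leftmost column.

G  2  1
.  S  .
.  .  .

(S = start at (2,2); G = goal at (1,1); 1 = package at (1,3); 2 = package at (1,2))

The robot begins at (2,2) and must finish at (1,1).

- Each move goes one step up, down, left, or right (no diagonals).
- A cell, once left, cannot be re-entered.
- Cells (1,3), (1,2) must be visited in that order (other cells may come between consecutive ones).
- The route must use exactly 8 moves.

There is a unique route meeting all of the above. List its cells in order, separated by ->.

(2,2) -> (2,1) -> (3,1) -> (3,2) -> (3,3) -> (2,3) -> (1,3) -> (1,2) -> (1,1)

The waypoints must appear in the order (1,3), (1,2), with no cell reused.
Route from (2,2): left to (2,1), down to (3,1), 2× right (reaching (3,3)), 2× up (reaching (1,3)), 2× left (reaching (1,1)) — 8 moves in all.
Check: order respected (1 at step 6, 2 at step 7); 8 moves as required.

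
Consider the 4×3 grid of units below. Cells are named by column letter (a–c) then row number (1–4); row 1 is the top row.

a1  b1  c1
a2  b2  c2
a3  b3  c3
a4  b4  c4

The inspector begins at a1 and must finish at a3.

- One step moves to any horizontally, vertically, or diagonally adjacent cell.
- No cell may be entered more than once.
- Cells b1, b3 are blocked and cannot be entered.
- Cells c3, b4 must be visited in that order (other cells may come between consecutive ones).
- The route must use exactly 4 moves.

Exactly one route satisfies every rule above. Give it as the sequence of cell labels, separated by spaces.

a1 b2 c3 b4 a3

The waypoints must appear in the order c3, b4, with no cell reused.
Route from a1: 2× down-right (reaching c3), down-left to b4, up-left to a3 — 4 moves in all.
Check: order respected (c3 at step 2, b4 at step 3); 4 moves as required.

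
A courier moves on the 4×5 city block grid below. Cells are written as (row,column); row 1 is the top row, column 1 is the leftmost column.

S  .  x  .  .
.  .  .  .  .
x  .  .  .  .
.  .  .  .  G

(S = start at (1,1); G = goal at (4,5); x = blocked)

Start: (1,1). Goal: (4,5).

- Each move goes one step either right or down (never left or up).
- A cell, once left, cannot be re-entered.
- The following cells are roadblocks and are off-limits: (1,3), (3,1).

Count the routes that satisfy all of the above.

A right/down-only route from (1,1) to (4,5) makes exactly 3 down-moves and 4 right-moves in some order.
With no other constraints that would be C(7,3) = 35 routes.
Subtract routes through each blocked cell (inclusion–exclusion for overlaps): − through (1,3): 10 − through (3,1): 5 → 20.
That gives 20 routes.

20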